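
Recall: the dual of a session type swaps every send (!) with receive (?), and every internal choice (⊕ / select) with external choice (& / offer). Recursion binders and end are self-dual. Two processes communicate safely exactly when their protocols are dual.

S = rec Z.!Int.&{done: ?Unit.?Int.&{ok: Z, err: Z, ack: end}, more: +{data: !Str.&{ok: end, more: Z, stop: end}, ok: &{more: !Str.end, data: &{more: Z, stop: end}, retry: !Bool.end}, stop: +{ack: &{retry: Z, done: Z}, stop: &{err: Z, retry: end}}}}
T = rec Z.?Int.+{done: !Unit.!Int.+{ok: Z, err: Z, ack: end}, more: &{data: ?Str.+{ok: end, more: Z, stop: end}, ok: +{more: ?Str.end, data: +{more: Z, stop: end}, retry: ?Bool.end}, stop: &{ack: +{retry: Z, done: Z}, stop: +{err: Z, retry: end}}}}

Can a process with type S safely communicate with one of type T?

YES

rec Z vs rec Z  ok (μ self-dual)
  !Int vs ?Int  ok
    &{done,more} vs +{done,more}  ok label sets agree
      • done:
        ?Unit vs !Unit  ok
          ?Int vs !Int  ok
            &{ok,err,ack} vs +{ok,err,ack}  ok label sets agree
              • ok:
                Z vs Z  ok
              • err:
                Z vs Z  ok
              • ack:
                end vs end  ok
      • more:
        +{data,ok,stop} vs &{data,ok,stop}  ok label sets agree
          • data:
            !Str vs ?Str  ok
              &{ok,more,stop} vs +{ok,more,stop}  ok label sets agree
                • ok:
                  end vs end  ok
                • more:
                  Z vs Z  ok
                • stop:
                  end vs end  ok
          • ok:
            &{more,data,retry} vs +{more,data,retry}  ok label sets agree
              • more:
                !Str vs ?Str  ok
                  end vs end  ok
              • data:
                &{more,stop} vs +{more,stop}  ok label sets agree
                  • more:
                    Z vs Z  ok
                  • stop:
                    end vs end  ok
              • retry:
                !Bool vs ?Bool  ok
                  end vs end  ok
          • stop:
            +{ack,stop} vs &{ack,stop}  ok label sets agree
              • ack:
                &{retry,done} vs +{retry,done}  ok label sets agree
                  • retry:
                    Z vs Z  ok
                  • done:
                    Z vs Z  ok
              • stop:
                &{err,retry} vs +{err,retry}  ok label sets agree
                  • err:
                    Z vs Z  ok
                  • retry:
                    end vs end  ok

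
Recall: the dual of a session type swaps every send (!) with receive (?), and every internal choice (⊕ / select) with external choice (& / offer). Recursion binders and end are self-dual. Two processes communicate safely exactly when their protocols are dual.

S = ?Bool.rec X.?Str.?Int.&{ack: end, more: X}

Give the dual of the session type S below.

?Bool ↦ !Bool
  rec X ↦ rec X  (μ self-dual)
    ?Str ↦ !Str
      ?Int ↦ !Int
        &{ack,more} ↦ +{ack,more}  (&→⊕)
          [ack]
            end self-dual
          [more]
            X self-dual

!Bool.rec X.!Str.!Int.+{ack: end, more: X}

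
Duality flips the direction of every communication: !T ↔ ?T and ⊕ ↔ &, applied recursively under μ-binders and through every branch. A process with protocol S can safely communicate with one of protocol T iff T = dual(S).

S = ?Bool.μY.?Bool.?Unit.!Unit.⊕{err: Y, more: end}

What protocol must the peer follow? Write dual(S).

?Bool → !Bool
  μY → μY  (rec unchanged)
    ?Bool → !Bool
      ?Unit → !Unit
        !Unit → ?Unit
          ⊕{err,more} → &{err,more}  (⊕→&)
            • err:
              Y ↦ Y
            • more:
              end ↦ end

!Bool.μY.!Bool.!Unit.?Unit.&{err: Y, more: end}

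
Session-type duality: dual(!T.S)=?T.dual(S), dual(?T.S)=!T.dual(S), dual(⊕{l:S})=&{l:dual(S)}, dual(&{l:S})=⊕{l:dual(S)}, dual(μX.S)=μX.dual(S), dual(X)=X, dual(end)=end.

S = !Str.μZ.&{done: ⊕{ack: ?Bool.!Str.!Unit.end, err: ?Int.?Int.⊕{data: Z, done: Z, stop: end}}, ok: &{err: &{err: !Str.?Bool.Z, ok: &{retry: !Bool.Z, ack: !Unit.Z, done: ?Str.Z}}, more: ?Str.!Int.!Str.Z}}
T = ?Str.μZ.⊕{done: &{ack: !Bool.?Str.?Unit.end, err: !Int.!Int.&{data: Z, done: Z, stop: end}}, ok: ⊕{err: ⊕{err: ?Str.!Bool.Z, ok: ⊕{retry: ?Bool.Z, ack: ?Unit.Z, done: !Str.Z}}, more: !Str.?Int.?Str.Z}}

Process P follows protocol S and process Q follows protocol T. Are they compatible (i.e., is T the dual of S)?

YES

!Str ‖ ?Str  ok
  μZ ‖ μZ  ok (μ self-dual)
    &{done,ok} ‖ ⊕{done,ok}  ok label sets agree
      • done:
        ⊕{ack,err} ‖ &{ack,err}  ok label sets agree
          • ack:
            ?Bool ‖ !Bool  ok
              !Str ‖ ?Str  ok
                !Unit ‖ ?Unit  ok
                  end ‖ end  ok
          • err:
            ?Int ‖ !Int  ok
              ?Int ‖ !Int  ok
                ⊕{data,done,stop} ‖ &{data,done,stop}  ok label sets agree
                  • data:
                    Z ‖ Z  ok
                  • done:
                    Z ‖ Z  ok
                  • stop:
                    end ‖ end  ok
      • ok:
        &{err,more} ‖ ⊕{err,more}  ok label sets agree
          • err:
            &{err,ok} ‖ ⊕{err,ok}  ok label sets agree
              • err:
                !Str ‖ ?Str  ok
                  ?Bool ‖ !Bool  ok
                    Z ‖ Z  ok
              • ok:
                &{retry,ack,done} ‖ ⊕{retry,ack,done}  ok label sets agree
                  • retry:
                    !Bool ‖ ?Bool  ok
                      Z ‖ Z  ok
                  • ack:
                    !Unit ‖ ?Unit  ok
                      Z ‖ Z  ok
                  • done:
                    ?Str ‖ !Str  ok
                      Z ‖ Z  ok
          • more:
            ?Str ‖ !Str  ok
              !Int ‖ ?Int  ok
                !Str ‖ ?Str  ok
                  Z ‖ Z  ok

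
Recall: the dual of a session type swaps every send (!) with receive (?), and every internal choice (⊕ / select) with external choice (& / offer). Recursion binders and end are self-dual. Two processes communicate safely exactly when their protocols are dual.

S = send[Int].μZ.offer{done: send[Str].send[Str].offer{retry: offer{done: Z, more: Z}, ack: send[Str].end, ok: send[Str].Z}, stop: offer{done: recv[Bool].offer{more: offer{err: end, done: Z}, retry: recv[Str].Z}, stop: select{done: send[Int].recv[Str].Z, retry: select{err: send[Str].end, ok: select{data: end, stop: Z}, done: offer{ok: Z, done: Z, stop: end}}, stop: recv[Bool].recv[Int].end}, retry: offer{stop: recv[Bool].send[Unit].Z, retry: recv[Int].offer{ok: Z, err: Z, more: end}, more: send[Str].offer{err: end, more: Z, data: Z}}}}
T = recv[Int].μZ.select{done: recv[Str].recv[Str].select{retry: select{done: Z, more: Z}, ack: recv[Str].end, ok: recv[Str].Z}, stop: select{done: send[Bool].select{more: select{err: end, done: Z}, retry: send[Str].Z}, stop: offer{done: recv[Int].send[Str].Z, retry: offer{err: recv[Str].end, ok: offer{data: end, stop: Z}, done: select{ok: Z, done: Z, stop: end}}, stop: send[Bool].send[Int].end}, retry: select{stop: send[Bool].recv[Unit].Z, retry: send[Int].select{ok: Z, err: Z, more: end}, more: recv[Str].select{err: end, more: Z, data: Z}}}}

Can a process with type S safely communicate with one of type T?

YES

send[Int] ‖ recv[Int]  ✓
  μZ ‖ μZ  ✓ (rec unchanged)
    offer{done,stop} ‖ select{done,stop}  ✓ label sets agree
      [done]
        send[Str] ‖ recv[Str]  ✓
          send[Str] ‖ recv[Str]  ✓
            offer{retry,ack,ok} ‖ select{retry,ack,ok}  ✓ label sets agree
              [retry]
                offer{done,more} ‖ select{done,more}  ✓ label sets agree
                  [done]
                    Z ‖ Z  ✓
                  [more]
                    Z ‖ Z  ✓
              [ack]
                send[Str] ‖ recv[Str]  ✓
                  end ‖ end  ✓
              [ok]
                send[Str] ‖ recv[Str]  ✓
                  Z ‖ Z  ✓
      [stop]
        offer{done,stop,retry} ‖ select{done,stop,retry}  ✓ label sets agree
          [done]
            recv[Bool] ‖ send[Bool]  ✓
              offer{more,retry} ‖ select{more,retry}  ✓ label sets agree
                [more]
                  offer{err,done} ‖ select{err,done}  ✓ label sets agree
                    [err]
                      end ‖ end  ✓
                    [done]
                      Z ‖ Z  ✓
                [retry]
                  recv[Str] ‖ send[Str]  ✓
                    Z ‖ Z  ✓
          [stop]
            select{done,retry,stop} ‖ offer{done,retry,stop}  ✓ label sets agree
              [done]
                send[Int] ‖ recv[Int]  ✓
                  recv[Str] ‖ send[Str]  ✓
                    Z ‖ Z  ✓
              [retry]
                select{err,ok,done} ‖ offer{err,ok,done}  ✓ label sets agree
                  [err]
                    send[Str] ‖ recv[Str]  ✓
                      end ‖ end  ✓
                  [ok]
                    select{data,stop} ‖ offer{data,stop}  ✓ label sets agree
                      [data]
                        end ‖ end  ✓
                      [stop]
                        Z ‖ Z  ✓
                  [done]
                    offer{ok,done,stop} ‖ select{ok,done,stop}  ✓ label sets agree
                      [ok]
                        Z ‖ Z  ✓
                      [done]
                        Z ‖ Z  ✓
                      [stop]
                        end ‖ end  ✓
              [stop]
                recv[Bool] ‖ send[Bool]  ✓
                  recv[Int] ‖ send[Int]  ✓
                    end ‖ end  ✓
          [retry]
            offer{stop,retry,more} ‖ select{stop,retry,more}  ✓ label sets agree
              [stop]
                recv[Bool] ‖ send[Bool]  ✓
                  send[Unit] ‖ recv[Unit]  ✓
                    Z ‖ Z  ✓
              [retry]
                recv[Int] ‖ send[Int]  ✓
                  offer{ok,err,more} ‖ select{ok,err,more}  ✓ label sets agree
                    [ok]
                      Z ‖ Z  ✓
                    [err]
                      Z ‖ Z  ✓
                    [more]
                      end ‖ end  ✓
              [more]
                send[Str] ‖ recv[Str]  ✓
                  offer{err,more,data} ‖ select{err,more,data}  ✓ label sets agree
                    [err]
                      end ‖ end  ✓
                    [more]
                      Z ‖ Z  ✓
                    [data]
                      Z ‖ Z  ✓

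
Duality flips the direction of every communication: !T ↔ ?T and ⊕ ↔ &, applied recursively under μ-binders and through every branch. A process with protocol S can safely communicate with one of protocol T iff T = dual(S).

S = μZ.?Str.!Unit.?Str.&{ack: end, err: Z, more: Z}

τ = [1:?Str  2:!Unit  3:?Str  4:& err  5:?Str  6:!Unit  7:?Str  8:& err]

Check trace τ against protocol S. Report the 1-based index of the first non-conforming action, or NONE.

NONE

step 1: ?Str  ✓  cont: !Unit.?Str.&{ack: end, err: μZ.…, more: μZ.…}
step 2: !Unit  ✓  cont: ?Str.&{ack: end, err: μZ.…, more: μZ.…}
step 3: ?Str  ✓  cont: &{ack: end, err: μZ.…, more: μZ.…}
step 4: & err  ✓  cont: μZ.…
step 5: ?Str  ✓  cont: !Unit.?Str.&{ack: end, err: μZ.…, more: μZ.…}
step 6: !Unit  ✓  cont: ?Str.&{ack: end, err: μZ.…, more: μZ.…}
step 7: ?Str  ✓  cont: &{ack: end, err: μZ.…, more: μZ.…}
step 8: & err  ✓  cont: μZ.…
all 8 steps conform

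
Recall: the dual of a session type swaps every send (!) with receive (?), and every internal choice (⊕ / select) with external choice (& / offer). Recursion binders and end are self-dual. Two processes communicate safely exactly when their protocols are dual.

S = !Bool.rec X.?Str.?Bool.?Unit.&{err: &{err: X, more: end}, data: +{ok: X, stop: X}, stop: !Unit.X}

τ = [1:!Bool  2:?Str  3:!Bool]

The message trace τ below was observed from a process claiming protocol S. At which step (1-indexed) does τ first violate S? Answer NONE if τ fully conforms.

3

@1 !Bool  ok  residual = rec X.…
@2 ?Str  ok  residual = ?Bool.?Unit.&{err: &{err: rec X.…, more: end}, data: +{ok: rec X.…, stop: rec X.…}, stop: !Unit.rec X.…}
@3 got !Bool, protocol expects ?Bool  ✗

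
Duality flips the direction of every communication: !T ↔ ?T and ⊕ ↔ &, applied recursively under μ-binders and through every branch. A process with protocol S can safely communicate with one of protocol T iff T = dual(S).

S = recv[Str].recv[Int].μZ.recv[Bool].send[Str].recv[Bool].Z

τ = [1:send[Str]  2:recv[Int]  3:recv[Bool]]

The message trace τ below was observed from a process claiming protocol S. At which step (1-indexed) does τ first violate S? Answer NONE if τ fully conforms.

@1 got send[Str], protocol expects recv[Str]  ✗

1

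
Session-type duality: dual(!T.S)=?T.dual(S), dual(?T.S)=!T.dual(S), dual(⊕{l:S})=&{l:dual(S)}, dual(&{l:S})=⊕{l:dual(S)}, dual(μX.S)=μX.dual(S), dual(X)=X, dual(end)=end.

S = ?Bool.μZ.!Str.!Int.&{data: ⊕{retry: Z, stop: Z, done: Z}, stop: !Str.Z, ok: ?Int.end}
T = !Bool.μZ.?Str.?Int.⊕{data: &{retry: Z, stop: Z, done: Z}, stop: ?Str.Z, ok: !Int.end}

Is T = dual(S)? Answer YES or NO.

YES

?Bool ‖ !Bool  match
  μZ ‖ μZ  match (rec unchanged)
    !Str ‖ ?Str  match
      !Int ‖ ?Int  match
        &{data,stop,ok} ‖ ⊕{data,stop,ok}  match same labels
          • data:
            ⊕{retry,stop,done} ‖ &{retry,stop,done}  match same labels
              • retry:
                Z ‖ Z  match
              • stop:
                Z ‖ Z  match
              • done:
                Z ‖ Z  match
          • stop:
            !Str ‖ ?Str  match
              Z ‖ Z  match
          • ok:
            ?Int ‖ !Int  match
              end ‖ end  match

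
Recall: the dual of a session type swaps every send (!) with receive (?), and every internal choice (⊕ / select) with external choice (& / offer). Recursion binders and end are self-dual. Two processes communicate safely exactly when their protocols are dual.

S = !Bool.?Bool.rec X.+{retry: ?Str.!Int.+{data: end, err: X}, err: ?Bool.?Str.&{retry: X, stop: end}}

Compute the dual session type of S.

!Bool = ?Bool
  ?Bool = !Bool
    rec X = rec X  (rec unchanged)
      +{retry,err} = &{retry,err}  (internal→external)
        [retry]
          ?Str = !Str
            !Int = ?Int
              +{data,err} = &{data,err}  (internal→external)
                [data]
                  dual(end) = end
                [err]
                  dual(X) = X
        [err]
          ?Bool = !Bool
            ?Str = !Str
              &{retry,stop} = +{retry,stop}  (offer→select)
                [retry]
                  dual(X) = X
                [stop]
                  dual(end) = end

?Bool.!Bool.rec X.&{retry: !Str.?Int.&{data: end, err: X}, err: !Bool.!Str.+{retry: X, stop: end}}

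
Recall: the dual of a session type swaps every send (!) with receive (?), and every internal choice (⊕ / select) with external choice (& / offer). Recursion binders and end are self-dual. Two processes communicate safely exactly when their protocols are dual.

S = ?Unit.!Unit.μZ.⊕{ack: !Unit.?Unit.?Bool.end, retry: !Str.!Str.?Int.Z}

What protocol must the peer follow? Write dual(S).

!Unit.?Unit.μZ.&{ack: ?Unit.!Unit.!Bool.end, retry: ?Str.?Str.!Int.Z}

?Unit → !Unit
  !Unit → ?Unit
    μZ → μZ  (rec unchanged)
      ⊕{ack,retry} → &{ack,retry}  (internal→external)
        [ack]
          !Unit → ?Unit
            ?Unit → !Unit
              ?Bool → !Bool
                end self-dual
        [retry]
          !Str → ?Str
            !Str → ?Str
              ?Int → !Int
                Z self-dual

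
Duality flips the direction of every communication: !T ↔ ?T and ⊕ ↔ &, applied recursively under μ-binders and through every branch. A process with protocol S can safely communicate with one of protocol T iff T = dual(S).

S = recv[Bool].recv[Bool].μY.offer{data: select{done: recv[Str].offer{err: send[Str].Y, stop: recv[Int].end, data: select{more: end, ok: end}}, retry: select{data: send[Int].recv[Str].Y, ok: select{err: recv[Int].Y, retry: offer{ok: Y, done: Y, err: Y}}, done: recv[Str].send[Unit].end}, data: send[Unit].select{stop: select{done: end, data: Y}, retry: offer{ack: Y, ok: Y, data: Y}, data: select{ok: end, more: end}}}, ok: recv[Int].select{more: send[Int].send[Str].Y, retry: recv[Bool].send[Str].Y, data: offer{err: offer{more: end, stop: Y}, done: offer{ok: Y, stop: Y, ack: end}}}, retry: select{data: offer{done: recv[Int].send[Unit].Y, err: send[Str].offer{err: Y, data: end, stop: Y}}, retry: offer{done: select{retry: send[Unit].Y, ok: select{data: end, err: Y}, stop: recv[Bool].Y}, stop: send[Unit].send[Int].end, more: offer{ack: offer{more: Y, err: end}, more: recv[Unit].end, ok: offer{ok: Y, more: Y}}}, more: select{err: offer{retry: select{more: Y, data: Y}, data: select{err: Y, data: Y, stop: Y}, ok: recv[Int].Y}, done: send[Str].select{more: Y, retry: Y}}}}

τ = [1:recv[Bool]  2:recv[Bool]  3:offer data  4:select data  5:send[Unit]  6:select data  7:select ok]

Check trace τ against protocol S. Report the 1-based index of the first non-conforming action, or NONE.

NONE

[1] recv[Bool]  ✓  now at recv[Bool].μY.…
[2] recv[Bool]  ✓  now at μY.…
[3] offer data  ✓  now at select{done: recv[Str].offer{err: send[Str].μY.…, stop: recv[Int].end, data: select{more: end, ok: end}}, retry: select{data: send[Int].recv[Str].μY.…, ok: select{err: recv[Int].μY.…, retry: offer{ok: μY.…, done: μY.…, err: μY.…}}, done: recv[Str].send[Unit].end}, data: send[Unit].select{stop: select{done: end, data: μY.…}, retry: offer{ack: μY.…, ok: μY.…, data: μY.…}, data: select{ok: end, more: end}}}
[4] select data  ✓  now at send[Unit].select{stop: select{done: end, data: μY.…}, retry: offer{ack: μY.…, ok: μY.…, data: μY.…}, data: select{ok: end, more: end}}
[5] send[Unit]  ✓  now at select{stop: select{done: end, data: μY.…}, retry: offer{ack: μY.…, ok: μY.…, data: μY.…}, data: select{ok: end, more: end}}
[6] select data  ✓  now at select{ok: end, more: end}
[7] select ok  ✓  now at end
trace exhausted — no violation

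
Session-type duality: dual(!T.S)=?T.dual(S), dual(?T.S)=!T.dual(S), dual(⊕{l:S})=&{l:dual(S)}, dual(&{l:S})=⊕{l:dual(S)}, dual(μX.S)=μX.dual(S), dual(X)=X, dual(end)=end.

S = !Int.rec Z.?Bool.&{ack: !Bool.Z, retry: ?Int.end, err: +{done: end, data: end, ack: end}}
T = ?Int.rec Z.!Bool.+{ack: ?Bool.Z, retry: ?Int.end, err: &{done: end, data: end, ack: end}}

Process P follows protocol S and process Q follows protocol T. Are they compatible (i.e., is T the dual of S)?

NO

!Int | ?Int  ok
  rec Z | rec Z  ok (rec unchanged)
    ?Bool | !Bool  ok
      &{ack,retry,err} | +{ack,retry,err}  ok labels match
        case ack:
          !Bool | ?Bool  ok
            Z | Z  ok
        case retry:
          ?Int | ?Int  ✗ same direction on both sides — not dual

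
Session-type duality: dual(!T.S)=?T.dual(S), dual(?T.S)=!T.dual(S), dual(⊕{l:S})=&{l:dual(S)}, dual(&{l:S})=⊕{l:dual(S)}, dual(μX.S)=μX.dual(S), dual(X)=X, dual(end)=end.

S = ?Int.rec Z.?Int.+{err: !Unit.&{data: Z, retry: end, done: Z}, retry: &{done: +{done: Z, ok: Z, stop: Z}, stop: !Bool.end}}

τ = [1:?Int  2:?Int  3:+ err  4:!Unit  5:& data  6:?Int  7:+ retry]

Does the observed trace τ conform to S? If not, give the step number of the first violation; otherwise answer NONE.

step 1: ?Int  ok  state: rec Z.…
step 2: ?Int  ok  state: +{err: !Unit.&{data: rec Z.…, retry: end, done: rec Z.…}, retry: &{done: +{done: rec Z.…, ok: rec Z.…, stop: rec Z.…}, stop: !Bool.end}}
step 3: + err  ok  state: !Unit.&{data: rec Z.…, retry: end, done: rec Z.…}
step 4: !Unit  ok  state: &{data: rec Z.…, retry: end, done: rec Z.…}
step 5: & data  ok  state: rec Z.…
step 6: ?Int  ok  state: +{err: !Unit.&{data: rec Z.…, retry: end, done: rec Z.…}, retry: &{done: +{done: rec Z.…, ok: rec Z.…, stop: rec Z.…}, stop: !Bool.end}}
step 7: + retry  ok  state: &{done: +{done: rec Z.…, ok: rec Z.…, stop: rec Z.…}, stop: !Bool.end}
all 7 steps conform

NONE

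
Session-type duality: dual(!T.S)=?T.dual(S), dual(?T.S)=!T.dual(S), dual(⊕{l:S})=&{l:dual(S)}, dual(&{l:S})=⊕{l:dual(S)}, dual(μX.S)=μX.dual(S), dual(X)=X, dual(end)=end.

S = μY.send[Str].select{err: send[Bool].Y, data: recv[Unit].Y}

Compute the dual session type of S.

μY.recv[Str].offer{err: recv[Bool].Y, data: send[Unit].Y}

μY ↦ μY  (binder kept)
  send[Str] ↦ recv[Str]
    select{err,data} ↦ offer{err,data}  (internal→external)
      [err]
        send[Bool] ↦ recv[Bool]
          Y ↦ Y
      [data]
        recv[Unit] ↦ send[Unit]
          Y ↦ Y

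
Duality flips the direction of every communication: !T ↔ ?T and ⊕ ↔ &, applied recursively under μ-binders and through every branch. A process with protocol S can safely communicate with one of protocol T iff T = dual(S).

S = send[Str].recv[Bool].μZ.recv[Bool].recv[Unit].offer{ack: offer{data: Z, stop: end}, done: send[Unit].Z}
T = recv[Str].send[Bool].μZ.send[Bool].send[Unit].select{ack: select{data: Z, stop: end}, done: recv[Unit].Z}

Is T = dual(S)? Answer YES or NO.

send[Str] vs recv[Str]  ok
  recv[Bool] vs send[Bool]  ok
    μZ vs μZ  ok (μ self-dual)
      recv[Bool] vs send[Bool]  ok
        recv[Unit] vs send[Unit]  ok
          offer{ack,done} vs select{ack,done}  ok labels match
            [ack]
              offer{data,stop} vs select{data,stop}  ok labels match
                [data]
                  Z vs Z  ok
                [stop]
                  end vs end  ok
            [done]
              send[Unit] vs recv[Unit]  ok
                Z vs Z  ok

YES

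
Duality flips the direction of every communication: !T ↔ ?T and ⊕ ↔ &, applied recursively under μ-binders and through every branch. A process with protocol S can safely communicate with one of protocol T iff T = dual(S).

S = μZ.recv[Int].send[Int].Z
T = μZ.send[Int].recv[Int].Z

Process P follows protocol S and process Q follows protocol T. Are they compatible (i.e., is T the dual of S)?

μZ | μZ  ✓ (rec unchanged)
  recv[Int] | send[Int]  ✓
    send[Int] | recv[Int]  ✓
      Z | Z  ✓

YES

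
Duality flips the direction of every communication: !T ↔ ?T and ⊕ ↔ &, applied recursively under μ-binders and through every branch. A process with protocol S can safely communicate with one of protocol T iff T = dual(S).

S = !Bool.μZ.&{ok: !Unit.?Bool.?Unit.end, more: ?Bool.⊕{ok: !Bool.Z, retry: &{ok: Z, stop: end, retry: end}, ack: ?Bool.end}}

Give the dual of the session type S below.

?Bool.μZ.⊕{ok: ?Unit.!Bool.!Unit.end, more: !Bool.&{ok: ?Bool.Z, retry: ⊕{ok: Z, stop: end, retry: end}, ack: !Bool.end}}

!Bool ↦ ?Bool
  μZ ↦ μZ  (rec unchanged)
    &{ok,more} ↦ ⊕{ok,more}  (offer→select)
      [ok]
        !Unit ↦ ?Unit
          ?Bool ↦ !Bool
            ?Unit ↦ !Unit
              end ↦ end
      [more]
        ?Bool ↦ !Bool
          ⊕{ok,retry,ack} ↦ &{ok,retry,ack}  (internal→external)
            [ok]
              !Bool ↦ ?Bool
                Z ↦ Z
            [retry]
              &{ok,stop,retry} ↦ ⊕{ok,stop,retry}  (offer→select)
                [ok]
                  Z ↦ Z
                [stop]
                  end ↦ end
                [retry]
                  end ↦ end
            [ack]
              ?Bool ↦ !Bool
                end ↦ end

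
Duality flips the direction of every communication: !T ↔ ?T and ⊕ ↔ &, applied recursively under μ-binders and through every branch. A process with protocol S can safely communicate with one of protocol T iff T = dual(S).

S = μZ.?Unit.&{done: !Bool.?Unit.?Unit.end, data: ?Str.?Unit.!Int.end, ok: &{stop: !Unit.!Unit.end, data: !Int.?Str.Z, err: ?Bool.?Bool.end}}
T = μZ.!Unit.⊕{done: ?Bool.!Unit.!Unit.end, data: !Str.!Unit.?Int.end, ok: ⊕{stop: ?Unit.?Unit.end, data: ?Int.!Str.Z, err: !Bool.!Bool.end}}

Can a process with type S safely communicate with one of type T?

μZ vs μZ  match (μ self-dual)
  ?Unit vs !Unit  match
    &{done,data,ok} vs ⊕{done,data,ok}  match labels match
      case done:
        !Bool vs ?Bool  match
          ?Unit vs !Unit  match
            ?Unit vs !Unit  match
              end vs end  match
      case data:
        ?Str vs !Str  match
          ?Unit vs !Unit  match
            !Int vs ?Int  match
              end vs end  match
      case ok:
        &{stop,data,err} vs ⊕{stop,data,err}  match labels match
          case stop:
            !Unit vs ?Unit  match
              !Unit vs ?Unit  match
                end vs end  match
          case data:
            !Int vs ?Int  match
              ?Str vs !Str  match
                Z vs Z  match
          case err:
            ?Bool vs !Bool  match
              ?Bool vs !Bool  match
                end vs end  match

YES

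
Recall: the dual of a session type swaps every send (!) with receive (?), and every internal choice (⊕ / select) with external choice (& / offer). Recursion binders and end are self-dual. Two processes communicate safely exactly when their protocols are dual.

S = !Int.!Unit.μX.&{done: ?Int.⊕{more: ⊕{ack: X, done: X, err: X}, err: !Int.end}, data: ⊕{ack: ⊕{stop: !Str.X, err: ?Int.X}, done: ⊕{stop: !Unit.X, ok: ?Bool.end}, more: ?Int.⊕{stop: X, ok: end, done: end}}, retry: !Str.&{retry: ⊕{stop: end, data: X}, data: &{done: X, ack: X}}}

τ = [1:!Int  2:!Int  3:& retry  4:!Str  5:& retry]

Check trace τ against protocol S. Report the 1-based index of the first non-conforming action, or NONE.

@1 !Int  ok  state: !Unit.μX.…
@2 got !Int, protocol expects !Unit  ✗

2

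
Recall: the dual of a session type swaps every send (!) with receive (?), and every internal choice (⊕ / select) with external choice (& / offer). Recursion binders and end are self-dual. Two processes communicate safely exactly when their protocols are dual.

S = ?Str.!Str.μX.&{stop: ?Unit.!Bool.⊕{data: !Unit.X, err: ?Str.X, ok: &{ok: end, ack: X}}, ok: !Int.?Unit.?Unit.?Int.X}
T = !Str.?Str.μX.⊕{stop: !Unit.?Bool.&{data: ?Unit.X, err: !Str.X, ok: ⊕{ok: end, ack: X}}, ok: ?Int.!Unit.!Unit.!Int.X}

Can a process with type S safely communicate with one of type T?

YES

?Str vs !Str  ok
  !Str vs ?Str  ok
    μX vs μX  ok (binder kept)
      &{stop,ok} vs ⊕{stop,ok}  ok labels match
        case stop:
          ?Unit vs !Unit  ok
            !Bool vs ?Bool  ok
              ⊕{data,err,ok} vs &{data,err,ok}  ok labels match
                case data:
                  !Unit vs ?Unit  ok
                    X vs X  ok
                case err:
                  ?Str vs !Str  ok
                    X vs X  ok
                case ok:
                  &{ok,ack} vs ⊕{ok,ack}  ok labels match
                    case ok:
                      end vs end  ok
                    case ack:
                      X vs X  ok
        case ok:
          !Int vs ?Int  ok
            ?Unit vs !Unit  ok
              ?Unit vs !Unit  ok
                ?Int vs !Int  ok
                  X vs X  ok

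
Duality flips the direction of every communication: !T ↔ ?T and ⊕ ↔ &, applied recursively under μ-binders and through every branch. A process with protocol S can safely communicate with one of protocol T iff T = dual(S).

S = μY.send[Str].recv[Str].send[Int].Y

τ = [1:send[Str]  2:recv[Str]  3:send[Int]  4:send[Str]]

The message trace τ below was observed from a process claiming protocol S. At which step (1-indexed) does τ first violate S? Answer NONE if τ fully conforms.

NONE

[1] send[Str]  match  now at recv[Str].send[Int].μY.…
[2] recv[Str]  match  now at send[Int].μY.…
[3] send[Int]  match  now at μY.…
[4] send[Str]  match  now at recv[Str].send[Int].μY.…
τ conforms to S (length 4)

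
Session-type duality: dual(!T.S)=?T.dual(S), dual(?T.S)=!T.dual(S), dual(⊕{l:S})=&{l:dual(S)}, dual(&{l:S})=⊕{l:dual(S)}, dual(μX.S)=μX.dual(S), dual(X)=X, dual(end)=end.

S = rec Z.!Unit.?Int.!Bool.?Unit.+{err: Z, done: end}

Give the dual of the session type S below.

rec Z.?Unit.!Int.?Bool.!Unit.&{err: Z, done: end}

rec Z ↦ rec Z  (binder kept)
  !Unit ↦ ?Unit
    ?Int ↦ !Int
      !Bool ↦ ?Bool
        ?Unit ↦ !Unit
          +{err,done} ↦ &{err,done}  (⊕→&)
            case err:
              Z ↦ Z
            case done:
              end ↦ end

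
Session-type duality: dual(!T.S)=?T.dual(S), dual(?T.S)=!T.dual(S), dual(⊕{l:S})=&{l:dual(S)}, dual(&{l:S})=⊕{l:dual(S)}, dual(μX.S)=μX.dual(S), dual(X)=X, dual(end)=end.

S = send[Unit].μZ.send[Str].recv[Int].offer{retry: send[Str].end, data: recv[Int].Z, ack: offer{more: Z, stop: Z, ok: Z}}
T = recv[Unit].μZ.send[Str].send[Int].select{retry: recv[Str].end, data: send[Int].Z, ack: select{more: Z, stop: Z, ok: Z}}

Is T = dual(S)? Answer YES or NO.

NO

send[Unit] vs recv[Unit]  ok
  μZ vs μZ  ok (rec unchanged)
    send[Str] vs send[Str]  ✗ same direction on both sides — not dual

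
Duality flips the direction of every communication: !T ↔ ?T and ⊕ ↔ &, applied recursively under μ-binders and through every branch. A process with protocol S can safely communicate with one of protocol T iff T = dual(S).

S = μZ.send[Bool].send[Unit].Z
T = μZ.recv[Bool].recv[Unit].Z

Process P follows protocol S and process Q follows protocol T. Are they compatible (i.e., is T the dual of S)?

YES

μZ vs μZ  ✓ (μ self-dual)
  send[Bool] vs recv[Bool]  ✓
    send[Unit] vs recv[Unit]  ✓
      Z vs Z  ✓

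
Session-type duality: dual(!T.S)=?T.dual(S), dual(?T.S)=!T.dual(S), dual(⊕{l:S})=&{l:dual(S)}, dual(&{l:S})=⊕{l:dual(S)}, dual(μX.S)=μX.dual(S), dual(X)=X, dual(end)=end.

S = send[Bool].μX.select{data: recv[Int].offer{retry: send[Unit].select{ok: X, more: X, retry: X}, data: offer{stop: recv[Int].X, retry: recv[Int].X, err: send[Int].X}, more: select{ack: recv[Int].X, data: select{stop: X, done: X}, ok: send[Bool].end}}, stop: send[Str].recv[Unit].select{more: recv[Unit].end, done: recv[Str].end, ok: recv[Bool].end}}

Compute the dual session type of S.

recv[Bool].μX.offer{data: send[Int].select{retry: recv[Unit].offer{ok: X, more: X, retry: X}, data: select{stop: send[Int].X, retry: send[Int].X, err: recv[Int].X}, more: offer{ack: send[Int].X, data: offer{stop: X, done: X}, ok: recv[Bool].end}}, stop: recv[Str].send[Unit].offer{more: send[Unit].end, done: send[Str].end, ok: send[Bool].end}}

send[Bool] = recv[Bool]
  μX = μX  (μ self-dual)
    select{data,stop} = offer{data,stop}  (⊕→&)
      • data:
        recv[Int] = send[Int]
          offer{retry,data,more} = select{retry,data,more}  (&→⊕)
            • retry:
              send[Unit] = recv[Unit]
                select{ok,more,retry} = offer{ok,more,retry}  (⊕→&)
                  • ok:
                    X ↦ X
                  • more:
                    X ↦ X
                  • retry:
                    X ↦ X
            • data:
              offer{stop,retry,err} = select{stop,retry,err}  (&→⊕)
                • stop:
                  recv[Int] = send[Int]
                    X ↦ X
                • retry:
                  recv[Int] = send[Int]
                    X ↦ X
                • err:
                  send[Int] = recv[Int]
                    X ↦ X
            • more:
              select{ack,data,ok} = offer{ack,data,ok}  (⊕→&)
                • ack:
                  recv[Int] = send[Int]
                    X ↦ X
                • data:
                  select{stop,done} = offer{stop,done}  (⊕→&)
                    • stop:
                      X ↦ X
                    • done:
                      X ↦ X
                • ok:
                  send[Bool] = recv[Bool]
                    end ↦ end
      • stop:
        send[Str] = recv[Str]
          recv[Unit] = send[Unit]
            select{more,done,ok} = offer{more,done,ok}  (⊕→&)
              • more:
                recv[Unit] = send[Unit]
                  end ↦ end
              • done:
                recv[Str] = send[Str]
                  end ↦ end
              • ok:
                recv[Bool] = send[Bool]
                  end ↦ end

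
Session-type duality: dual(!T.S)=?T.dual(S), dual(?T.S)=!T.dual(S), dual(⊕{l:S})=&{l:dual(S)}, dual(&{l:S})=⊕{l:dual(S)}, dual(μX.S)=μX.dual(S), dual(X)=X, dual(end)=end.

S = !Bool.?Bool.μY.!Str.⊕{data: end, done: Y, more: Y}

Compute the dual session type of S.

?Bool.!Bool.μY.?Str.&{data: end, done: Y, more: Y}

!Bool → ?Bool
  ?Bool → !Bool
    μY → μY  (rec unchanged)
      !Str → ?Str
        ⊕{data,done,more} → &{data,done,more}  (⊕→&)
          [data]
            end ↦ end
          [done]
            Y ↦ Y
          [more]
            Y ↦ Y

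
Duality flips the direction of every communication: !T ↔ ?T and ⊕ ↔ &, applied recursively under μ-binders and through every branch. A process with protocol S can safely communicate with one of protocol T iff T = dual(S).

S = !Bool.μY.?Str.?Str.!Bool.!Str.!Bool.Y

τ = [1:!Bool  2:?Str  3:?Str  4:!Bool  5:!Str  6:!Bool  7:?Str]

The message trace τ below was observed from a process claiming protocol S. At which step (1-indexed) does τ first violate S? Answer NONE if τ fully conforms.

NONE

[1] !Bool  match  residual = μY.…
[2] ?Str  match  residual = ?Str.!Bool.!Str.!Bool.μY.…
[3] ?Str  match  residual = !Bool.!Str.!Bool.μY.…
[4] !Bool  match  residual = !Str.!Bool.μY.…
[5] !Str  match  residual = !Bool.μY.…
[6] !Bool  match  residual = μY.…
[7] ?Str  match  residual = ?Str.!Bool.!Str.!Bool.μY.…
τ conforms to S (length 7)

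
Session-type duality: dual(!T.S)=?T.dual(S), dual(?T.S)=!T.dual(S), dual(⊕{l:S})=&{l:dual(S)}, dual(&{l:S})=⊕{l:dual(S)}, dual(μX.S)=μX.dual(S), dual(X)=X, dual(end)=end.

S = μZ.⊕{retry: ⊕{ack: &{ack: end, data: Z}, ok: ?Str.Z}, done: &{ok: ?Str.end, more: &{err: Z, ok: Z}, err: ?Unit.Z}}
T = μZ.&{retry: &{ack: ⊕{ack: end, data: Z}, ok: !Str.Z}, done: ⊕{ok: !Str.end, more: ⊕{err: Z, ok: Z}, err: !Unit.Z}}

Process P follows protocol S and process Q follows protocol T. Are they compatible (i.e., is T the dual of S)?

μZ ‖ μZ  ✓ (rec unchanged)
  ⊕{retry,done} ‖ &{retry,done}  ✓ labels match
    case retry:
      ⊕{ack,ok} ‖ &{ack,ok}  ✓ labels match
        case ack:
          &{ack,data} ‖ ⊕{ack,data}  ✓ labels match
            case ack:
              end ‖ end  ✓
            case data:
              Z ‖ Z  ✓
        case ok:
          ?Str ‖ !Str  ✓
            Z ‖ Z  ✓
    case done:
      &{ok,more,err} ‖ ⊕{ok,more,err}  ✓ labels match
        case ok:
          ?Str ‖ !Str  ✓
            end ‖ end  ✓
        case more:
          &{err,ok} ‖ ⊕{err,ok}  ✓ labels match
            case err:
              Z ‖ Z  ✓
            case ok:
              Z ‖ Z  ✓
        case err:
          ?Unit ‖ !Unit  ✓
            Z ‖ Z  ✓

YES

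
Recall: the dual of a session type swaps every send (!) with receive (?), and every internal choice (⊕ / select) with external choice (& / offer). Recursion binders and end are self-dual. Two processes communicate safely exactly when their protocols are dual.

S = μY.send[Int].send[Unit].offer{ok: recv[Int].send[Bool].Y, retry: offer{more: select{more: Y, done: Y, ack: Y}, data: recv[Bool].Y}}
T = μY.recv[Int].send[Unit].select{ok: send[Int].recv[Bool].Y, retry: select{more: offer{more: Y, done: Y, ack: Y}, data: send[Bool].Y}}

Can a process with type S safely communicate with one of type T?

NO

μY ‖ μY  match (μ self-dual)
  send[Int] ‖ recv[Int]  match
    send[Unit] ‖ send[Unit]  ✗ same direction on both sides — not dual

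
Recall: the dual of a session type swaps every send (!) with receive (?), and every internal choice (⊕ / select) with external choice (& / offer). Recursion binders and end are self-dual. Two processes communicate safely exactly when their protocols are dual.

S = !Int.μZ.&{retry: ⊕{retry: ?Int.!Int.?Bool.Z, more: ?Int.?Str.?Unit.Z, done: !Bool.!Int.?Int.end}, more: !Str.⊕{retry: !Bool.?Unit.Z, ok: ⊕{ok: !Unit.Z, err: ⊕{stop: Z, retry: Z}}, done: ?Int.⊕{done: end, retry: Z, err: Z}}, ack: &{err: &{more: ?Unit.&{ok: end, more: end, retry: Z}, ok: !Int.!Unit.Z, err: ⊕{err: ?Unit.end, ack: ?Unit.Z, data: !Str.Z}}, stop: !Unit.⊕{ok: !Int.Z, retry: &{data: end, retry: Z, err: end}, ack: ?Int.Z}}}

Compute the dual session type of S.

?Int.μZ.⊕{retry: &{retry: !Int.?Int.!Bool.Z, more: !Int.!Str.!Unit.Z, done: ?Bool.?Int.!Int.end}, more: ?Str.&{retry: ?Bool.!Unit.Z, ok: &{ok: ?Unit.Z, err: &{stop: Z, retry: Z}}, done: !Int.&{done: end, retry: Z, err: Z}}, ack: ⊕{err: ⊕{more: !Unit.⊕{ok: end, more: end, retry: Z}, ok: ?Int.?Unit.Z, err: &{err: !Unit.end, ack: !Unit.Z, data: ?Str.Z}}, stop: ?Unit.&{ok: ?Int.Z, retry: ⊕{data: end, retry: Z, err: end}, ack: !Int.Z}}}

!Int → ?Int
  μZ → μZ  (binder kept)
    &{retry,more,ack} → ⊕{retry,more,ack}  (offer→select)
      • retry:
        ⊕{retry,more,done} → &{retry,more,done}  (select→offer)
          • retry:
            ?Int → !Int
              !Int → ?Int
                ?Bool → !Bool
                  dual(Z) = Z
          • more:
            ?Int → !Int
              ?Str → !Str
                ?Unit → !Unit
                  dual(Z) = Z
          • done:
            !Bool → ?Bool
              !Int → ?Int
                ?Int → !Int
                  dual(end) = end
      • more:
        !Str → ?Str
          ⊕{retry,ok,done} → &{retry,ok,done}  (select→offer)
            • retry:
              !Bool → ?Bool
                ?Unit → !Unit
                  dual(Z) = Z
            • ok:
              ⊕{ok,err} → &{ok,err}  (select→offer)
                • ok:
                  !Unit → ?Unit
                    dual(Z) = Z
                • err:
                  ⊕{stop,retry} → &{stop,retry}  (select→offer)
                    • stop:
                      dual(Z) = Z
                    • retry:
                      dual(Z) = Z
            • done:
              ?Int → !Int
                ⊕{done,retry,err} → &{done,retry,err}  (select→offer)
                  • done:
                    dual(end) = end
                  • retry:
                    dual(Z) = Z
                  • err:
                    dual(Z) = Z
      • ack:
        &{err,stop} → ⊕{err,stop}  (offer→select)
          • err:
            &{more,ok,err} → ⊕{more,ok,err}  (offer→select)
              • more:
                ?Unit → !Unit
                  &{ok,more,retry} → ⊕{ok,more,retry}  (offer→select)
                    • ok:
                      dual(end) = end
                    • more:
                      dual(end) = end
                    • retry:
                      dual(Z) = Z
              • ok:
                !Int → ?Int
                  !Unit → ?Unit
                    dual(Z) = Z
              • err:
                ⊕{err,ack,data} → &{err,ack,data}  (select→offer)
                  • err:
                    ?Unit → !Unit
                      dual(end) = end
                  • ack:
                    ?Unit → !Unit
                      dual(Z) = Z
                  • data:
                    !Str → ?Str
                      dual(Z) = Z
          • stop:
            !Unit → ?Unit
              ⊕{ok,retry,ack} → &{ok,retry,ack}  (select→offer)
                • ok:
                  !Int → ?Int
                    dual(Z) = Z
                • retry:
                  &{data,retry,err} → ⊕{data,retry,err}  (offer→select)
                    • data:
                      dual(end) = end
                    • retry:
                      dual(Z) = Z
                    • err:
                      dual(end) = end
                • ack:
                  ?Int → !Int
                    dual(Z) = Z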